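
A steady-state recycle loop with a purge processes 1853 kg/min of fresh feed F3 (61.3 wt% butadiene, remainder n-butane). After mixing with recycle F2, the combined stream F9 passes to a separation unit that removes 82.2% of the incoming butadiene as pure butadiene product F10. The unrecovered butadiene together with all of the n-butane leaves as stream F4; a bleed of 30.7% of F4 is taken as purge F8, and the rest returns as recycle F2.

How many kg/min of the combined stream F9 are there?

n-butane enters only via F3 and leaves only via the purge: 1853×0.387 = 0.307×(n-butane in F4), and the separation unit passes all n-butane, so n-butane in F9 = n-butane in F4 = 2335.9 kg/min.
butadiene in F9: m_A = 1853×0.613 + (1−0.307)·(1−0.822)·m_A, so m_A = 1135.9/0.8766 = 1295.7 kg/min.
F9 = 1295.7 + 2335.9 = 3631.6 kg/min.

3632 kg/min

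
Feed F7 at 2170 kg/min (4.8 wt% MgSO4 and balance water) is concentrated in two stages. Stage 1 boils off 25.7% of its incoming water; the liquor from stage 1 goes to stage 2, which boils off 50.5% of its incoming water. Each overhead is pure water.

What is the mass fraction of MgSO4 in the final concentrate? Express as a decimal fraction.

water in feed = 2170×0.952 = 2065.8 kg/min.
After stage 1: water left = (1−0.257)×2065.8 = 1534.9; stream total = 1639.1 kg/min.
After stage 2: water left = (1−0.505)×1534.9 = 759.78; final concentrate = 863.94 kg/min.
MgSO4 fraction = 104.16/863.94 = 0.1206.

0.1206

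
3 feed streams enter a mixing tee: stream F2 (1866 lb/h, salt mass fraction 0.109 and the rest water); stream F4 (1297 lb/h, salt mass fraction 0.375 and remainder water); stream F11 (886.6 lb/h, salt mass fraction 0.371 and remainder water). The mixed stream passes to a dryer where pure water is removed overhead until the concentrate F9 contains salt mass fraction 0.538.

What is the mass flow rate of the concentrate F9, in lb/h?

salt entering = 1866×0.109 + 1297×0.375 + 886.6×0.371 = 1018.7 lb/h.
All salt reports to F9, so F9 = 1018.7/0.538 = 1893.5 lb/h.

1893 lb/h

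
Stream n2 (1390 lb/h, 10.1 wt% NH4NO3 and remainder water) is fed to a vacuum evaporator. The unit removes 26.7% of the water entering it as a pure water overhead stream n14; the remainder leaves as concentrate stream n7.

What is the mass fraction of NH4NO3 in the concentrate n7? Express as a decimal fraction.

NH4NO3 is not removed: 1390×0.101 = 140.39 lb/h of NH4NO3 enters n7.
water entering = 1390×0.899 = 1249.6 lb/h; overhead removed = 0.267×1249.6 = 333.65 lb/h.
Concentrate = 1390 − 333.65 = 1056.4 lb/h.
Mass fraction = 140.39/1056.4 = 0.133.

0.133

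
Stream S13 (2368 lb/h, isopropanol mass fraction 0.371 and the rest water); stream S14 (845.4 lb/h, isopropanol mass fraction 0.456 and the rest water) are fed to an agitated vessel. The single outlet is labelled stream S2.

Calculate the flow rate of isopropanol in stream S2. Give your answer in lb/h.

1264 lb/h

isopropanol out = isopropanol in = 2368×0.371 + 845.4×0.456 = 1264 lb/h.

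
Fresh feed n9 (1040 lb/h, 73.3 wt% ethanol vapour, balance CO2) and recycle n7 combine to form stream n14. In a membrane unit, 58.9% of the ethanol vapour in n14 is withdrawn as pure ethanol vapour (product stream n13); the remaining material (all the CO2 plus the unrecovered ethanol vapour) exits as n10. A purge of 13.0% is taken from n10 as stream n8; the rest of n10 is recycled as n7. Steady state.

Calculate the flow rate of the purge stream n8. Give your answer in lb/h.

341.1 lb/h

CO2 enters only via n9 and leaves only via the purge: 1040×0.267 = 0.130×(CO2 in n10), and the membrane unit passes all CO2, so CO2 in n14 = CO2 in n10 = 2136 lb/h.
ethanol vapour in n14: m_A = 1040×0.733 + (1−0.130)·(1−0.589)·m_A, so m_A = 762.32/0.6424 = 1186.6 lb/h.
n10 = (1−0.589)×1186.6 + 2136 = 2623.7 lb/h.
Purge n8 = 0.130×2623.7 = 341.08 lb/h.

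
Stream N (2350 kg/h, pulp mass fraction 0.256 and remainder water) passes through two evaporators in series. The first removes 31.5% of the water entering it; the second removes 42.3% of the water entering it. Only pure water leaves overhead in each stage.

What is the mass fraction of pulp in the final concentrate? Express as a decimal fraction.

0.465

water in feed = 2350×0.744 = 1748.4 kg/h.
After stage 1: water left = (1−0.315)×1748.4 = 1197.7; stream total = 1799.3 kg/h.
After stage 2: water left = (1−0.423)×1197.7 = 691.05; final concentrate = 1292.6 kg/h.
pulp fraction = 601.6/1292.6 = 0.465.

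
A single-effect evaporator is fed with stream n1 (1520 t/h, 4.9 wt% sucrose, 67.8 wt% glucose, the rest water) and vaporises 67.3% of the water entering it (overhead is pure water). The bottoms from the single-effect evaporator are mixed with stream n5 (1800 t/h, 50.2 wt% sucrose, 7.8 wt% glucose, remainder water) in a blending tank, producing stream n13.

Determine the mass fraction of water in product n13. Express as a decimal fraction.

Vapour removed = 0.673×0.273×1520 = 279.27 t/h; concentrate = 1240.7 t/h.
water reaching the mixer = 135.69 (from concentrate) + 1800×0.420 = 891.69 t/h.
Product flow = 1240.7 + 1800 = 3040.7 t/h; water fraction = 0.293.

0.293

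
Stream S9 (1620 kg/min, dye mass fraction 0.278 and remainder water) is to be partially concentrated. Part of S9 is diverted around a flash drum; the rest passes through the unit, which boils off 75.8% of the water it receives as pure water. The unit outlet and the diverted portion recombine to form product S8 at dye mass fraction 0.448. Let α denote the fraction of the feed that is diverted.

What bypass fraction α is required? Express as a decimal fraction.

0.307

All 1620×0.278 = 450.36 kg/min of dye reaches S8, so S8 = 450.36/0.448 = 1005.3 kg/min and vapour = 614.73 kg/min.
The evaporator receives (1−α)·1620 of feed at 0.722 water and removes 0.758 of that water:
0.758×0.722×(1−α)×1620 = 614.73
(1−α) = 614.73/886.59 = 0.6934;  α = 0.3066.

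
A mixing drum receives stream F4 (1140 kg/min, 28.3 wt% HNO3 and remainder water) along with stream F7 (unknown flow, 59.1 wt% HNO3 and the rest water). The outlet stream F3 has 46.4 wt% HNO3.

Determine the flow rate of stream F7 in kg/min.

1625 kg/min

Let F7 be the unknown flow. Total out = 1140 + F7.
HNO3 balance: 322.62 + 0.591·F7 = 0.464·(1140 + F7)
(0.591 − 0.464)·F7 = 0.464×1140 − 322.62 = 206.34
F7 = 206.34 / 0.127 = 1624.7 kg/min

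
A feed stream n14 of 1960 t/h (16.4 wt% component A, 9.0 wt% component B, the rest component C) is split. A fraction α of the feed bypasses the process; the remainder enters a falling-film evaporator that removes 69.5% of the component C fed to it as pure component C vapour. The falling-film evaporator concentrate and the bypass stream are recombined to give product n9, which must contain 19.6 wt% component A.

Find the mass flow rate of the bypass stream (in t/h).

1343 t/h

All 1960×0.164 = 321.44 t/h of component A reaches n9, so n9 = 321.44/0.196 = 1640 t/h and vapour = 320 t/h.
The evaporator receives (1−α)·1960 of feed at 0.746 component C and removes 0.695 of that component C:
0.695×0.746×(1−α)×1960 = 320
(1−α) = 320/1016.2 = 0.3149;  α = 0.6851.
Bypass flow = 0.6851×1960 = 1342.8 t/h.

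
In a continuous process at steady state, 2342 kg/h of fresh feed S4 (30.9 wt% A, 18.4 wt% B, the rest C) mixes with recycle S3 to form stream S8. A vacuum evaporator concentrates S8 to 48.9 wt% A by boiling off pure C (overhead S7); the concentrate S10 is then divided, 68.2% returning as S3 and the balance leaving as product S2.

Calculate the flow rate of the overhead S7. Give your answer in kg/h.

862.1 kg/h

Overall A balance (none leaves overhead): A in fresh feed = A in product, i.e. 2342×0.309 = (1−0.682)·S10·0.489.
S10 = 723.68/(0.489×0.318) = 4653.8 kg/h.
Recycle S3 = 0.682×4653.8 = 3173.9 kg/h.
Combined feed S8 = 2342 + 3173.9 = 5515.9 kg/h.
Overhead S7 = S8 − S10 = 5515.9 − 4653.8 = 862.09 kg/h.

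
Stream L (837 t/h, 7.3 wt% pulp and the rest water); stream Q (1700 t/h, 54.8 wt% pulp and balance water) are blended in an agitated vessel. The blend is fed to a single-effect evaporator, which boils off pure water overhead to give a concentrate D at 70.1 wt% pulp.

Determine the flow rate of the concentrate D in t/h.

pulp entering = 837×0.073 + 1700×0.548 = 992.7 t/h.
All pulp reports to D, so D = 992.7/0.701 = 1416.1 t/h.

1416 t/h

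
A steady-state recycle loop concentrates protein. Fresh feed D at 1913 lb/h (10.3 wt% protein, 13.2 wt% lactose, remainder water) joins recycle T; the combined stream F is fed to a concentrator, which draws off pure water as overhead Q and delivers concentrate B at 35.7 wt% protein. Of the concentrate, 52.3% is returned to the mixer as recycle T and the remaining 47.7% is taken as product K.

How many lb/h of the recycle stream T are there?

Overall protein balance (none leaves overhead): protein in fresh feed = protein in product, i.e. 1913×0.103 = (1−0.523)·B·0.357.
B = 197.04/(0.357×0.477) = 1157.1 lb/h.
Recycle T = 0.523×1157.1 = 605.16 lb/h.

605.2 lb/h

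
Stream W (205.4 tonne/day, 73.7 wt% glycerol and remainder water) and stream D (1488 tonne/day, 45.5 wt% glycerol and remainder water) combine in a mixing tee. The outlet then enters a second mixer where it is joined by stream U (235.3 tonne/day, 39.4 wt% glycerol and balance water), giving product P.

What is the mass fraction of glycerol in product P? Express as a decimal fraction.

Overall, product flow = 1928.7 tonne/day.
glycerol in = 205.4×0.737 + 1488×0.455 + 235.3×0.394 = 921.13 tonne/day.
glycerol fraction in P = 0.4776.

0.4776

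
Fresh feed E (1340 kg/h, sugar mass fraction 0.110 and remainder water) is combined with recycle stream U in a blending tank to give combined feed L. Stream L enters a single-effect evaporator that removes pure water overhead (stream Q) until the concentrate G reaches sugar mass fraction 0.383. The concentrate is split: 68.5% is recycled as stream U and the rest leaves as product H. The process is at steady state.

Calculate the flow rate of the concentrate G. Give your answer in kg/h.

1222 kg/h

Overall sugar balance (none leaves overhead): sugar in fresh feed = sugar in product, i.e. 1340×0.110 = (1−0.685)·G·0.383.
G = 147.4/(0.383×0.315) = 1221.8 kg/h.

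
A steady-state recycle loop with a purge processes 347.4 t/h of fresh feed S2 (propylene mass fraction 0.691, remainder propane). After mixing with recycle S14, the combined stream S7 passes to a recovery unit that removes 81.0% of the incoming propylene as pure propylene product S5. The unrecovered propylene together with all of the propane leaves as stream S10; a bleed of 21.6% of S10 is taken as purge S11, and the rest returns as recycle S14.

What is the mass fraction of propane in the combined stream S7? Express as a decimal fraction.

propane enters only via S2 and leaves only via the purge: 347.4×0.309 = 0.216×(propane in S10), and the recovery unit passes all propane, so propane in S7 = propane in S10 = 496.97 t/h.
propylene in S7: m_A = 347.4×0.691 + (1−0.216)·(1−0.810)·m_A, so m_A = 240.05/0.8510 = 282.07 t/h.
S7 = 282.07 + 496.97 = 779.05 t/h.
propane fraction in S7 = 496.97/779.05 = 0.638.

0.638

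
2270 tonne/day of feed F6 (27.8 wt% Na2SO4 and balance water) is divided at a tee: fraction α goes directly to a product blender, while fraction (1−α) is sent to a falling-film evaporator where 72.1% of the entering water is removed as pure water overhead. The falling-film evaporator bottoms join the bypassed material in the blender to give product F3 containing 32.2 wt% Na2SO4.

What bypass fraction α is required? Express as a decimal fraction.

0.738

All 2270×0.278 = 631.06 tonne/day of Na2SO4 reaches F3, so F3 = 631.06/0.322 = 1959.8 tonne/day and vapour = 310.19 tonne/day.
The evaporator receives (1−α)·2270 of feed at 0.722 water and removes 0.721 of that water:
0.721×0.722×(1−α)×2270 = 310.19
(1−α) = 310.19/1181.7 = 0.2625;  α = 0.7375.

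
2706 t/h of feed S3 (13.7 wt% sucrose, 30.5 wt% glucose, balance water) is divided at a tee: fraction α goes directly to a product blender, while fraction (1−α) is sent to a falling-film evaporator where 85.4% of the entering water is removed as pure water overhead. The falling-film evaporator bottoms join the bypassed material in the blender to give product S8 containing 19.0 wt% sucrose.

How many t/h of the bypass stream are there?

All 2706×0.137 = 370.72 t/h of sucrose reaches S8, so S8 = 370.72/0.190 = 1951.2 t/h and vapour = 754.83 t/h.
The evaporator receives (1−α)·2706 of feed at 0.558 water and removes 0.854 of that water:
0.854×0.558×(1−α)×2706 = 754.83
(1−α) = 754.83/1289.5 = 0.5854;  α = 0.4146.
Bypass flow = 0.4146×2706 = 1122 t/h.

1122 t/h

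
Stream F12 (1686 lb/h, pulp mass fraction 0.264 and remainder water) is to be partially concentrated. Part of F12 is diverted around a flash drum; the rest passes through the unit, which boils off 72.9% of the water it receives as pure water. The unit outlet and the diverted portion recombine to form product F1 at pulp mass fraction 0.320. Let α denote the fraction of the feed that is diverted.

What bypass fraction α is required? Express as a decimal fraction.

0.674

All 1686×0.264 = 445.1 lb/h of pulp reaches F1, so F1 = 445.1/0.320 = 1391 lb/h and vapour = 295.05 lb/h.
The evaporator receives (1−α)·1686 of feed at 0.736 water and removes 0.729 of that water:
0.729×0.736×(1−α)×1686 = 295.05
(1−α) = 295.05/904.61 = 0.3262;  α = 0.6738.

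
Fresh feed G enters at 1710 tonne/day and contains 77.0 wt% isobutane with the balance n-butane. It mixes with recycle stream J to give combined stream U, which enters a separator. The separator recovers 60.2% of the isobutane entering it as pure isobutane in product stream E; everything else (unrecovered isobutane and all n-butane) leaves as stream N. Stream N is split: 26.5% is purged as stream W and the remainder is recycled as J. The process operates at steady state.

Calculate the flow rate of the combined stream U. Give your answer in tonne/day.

3345 tonne/day

n-butane enters only via G and leaves only via the purge: 1710×0.230 = 0.265×(n-butane in N), and the separator passes all n-butane, so n-butane in U = n-butane in N = 1484.2 tonne/day.
isobutane in U: m_A = 1710×0.770 + (1−0.265)·(1−0.602)·m_A, so m_A = 1316.7/0.7075 = 1861.1 tonne/day.
U = 1861.1 + 1484.2 = 3345.3 tonne/day.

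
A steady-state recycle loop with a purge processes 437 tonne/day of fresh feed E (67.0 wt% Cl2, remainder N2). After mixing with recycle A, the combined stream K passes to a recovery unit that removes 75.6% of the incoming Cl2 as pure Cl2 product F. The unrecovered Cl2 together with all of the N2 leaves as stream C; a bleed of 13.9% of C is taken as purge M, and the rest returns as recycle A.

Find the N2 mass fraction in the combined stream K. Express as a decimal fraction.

0.7368

N2 enters only via E and leaves only via the purge: 437×0.330 = 0.139×(N2 in C), and the recovery unit passes all N2, so N2 in K = N2 in C = 1037.5 tonne/day.
Cl2 in K: m_A = 437×0.670 + (1−0.139)·(1−0.756)·m_A, so m_A = 292.79/0.7899 = 370.66 tonne/day.
K = 370.66 + 1037.5 = 1408.1 tonne/day.
N2 fraction in K = 1037.5/1408.1 = 0.7368.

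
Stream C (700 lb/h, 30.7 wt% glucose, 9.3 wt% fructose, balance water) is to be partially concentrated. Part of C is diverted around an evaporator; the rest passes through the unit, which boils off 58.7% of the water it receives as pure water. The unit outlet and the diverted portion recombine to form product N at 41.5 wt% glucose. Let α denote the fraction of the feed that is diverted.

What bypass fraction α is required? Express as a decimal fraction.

All 700×0.307 = 214.9 lb/h of glucose reaches N, so N = 214.9/0.415 = 517.83 lb/h and vapour = 182.17 lb/h.
The evaporator receives (1−α)·700 of feed at 0.600 water and removes 0.587 of that water:
0.587×0.600×(1−α)×700 = 182.17
(1−α) = 182.17/246.54 = 0.7389;  α = 0.2611.

0.261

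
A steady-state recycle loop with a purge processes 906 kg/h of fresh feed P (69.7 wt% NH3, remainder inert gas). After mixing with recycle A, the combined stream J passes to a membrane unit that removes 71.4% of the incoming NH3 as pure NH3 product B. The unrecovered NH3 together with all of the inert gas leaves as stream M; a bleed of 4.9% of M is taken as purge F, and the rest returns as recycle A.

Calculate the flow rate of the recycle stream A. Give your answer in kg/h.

5564 kg/h

inert gas enters only via P and leaves only via the purge: 906×0.303 = 0.049×(inert gas in M), and the membrane unit passes all inert gas, so inert gas in J = inert gas in M = 5602.4 kg/h.
NH3 in J: m_A = 906×0.697 + (1−0.049)·(1−0.714)·m_A, so m_A = 631.48/0.7280 = 867.4 kg/h.
M = (1−0.714)×867.4 + 5602.4 = 5850.5 kg/h.
Recycle A = (1−0.049)×5850.5 = 5563.8 kg/h.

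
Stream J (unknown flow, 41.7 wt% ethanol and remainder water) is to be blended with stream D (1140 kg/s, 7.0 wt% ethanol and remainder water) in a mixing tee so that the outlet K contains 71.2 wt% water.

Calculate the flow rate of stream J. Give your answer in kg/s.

Let J be the unknown flow. Total out = 1140 + J.
water balance: 1060.2 + 0.583·J = 0.712·(1140 + J)
(0.583 − 0.712)·J = 0.712×1140 − 1060.2 = -248.52
J = -248.52 / -0.129 = 1926.5 kg/s

1927 kg/s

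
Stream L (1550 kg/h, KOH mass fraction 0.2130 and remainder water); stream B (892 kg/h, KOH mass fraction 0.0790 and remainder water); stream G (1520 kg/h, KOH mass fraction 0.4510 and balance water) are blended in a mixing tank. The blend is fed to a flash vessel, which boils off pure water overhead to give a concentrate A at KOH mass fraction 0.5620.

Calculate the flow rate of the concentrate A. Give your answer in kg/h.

1933 kg/h

KOH entering = 1550×0.213 + 892×0.079 + 1520×0.451 = 1086.1 kg/h.
All KOH reports to A, so A = 1086.1/0.562 = 1932.6 kg/h.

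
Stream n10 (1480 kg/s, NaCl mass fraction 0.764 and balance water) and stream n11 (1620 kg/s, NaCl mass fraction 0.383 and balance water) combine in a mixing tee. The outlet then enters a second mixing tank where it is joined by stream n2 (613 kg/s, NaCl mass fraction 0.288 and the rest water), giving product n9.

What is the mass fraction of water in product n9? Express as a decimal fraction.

0.481

Overall, product flow = 3713 kg/s.
water in = 1480×0.236 + 1620×0.617 + 613×0.712 = 1785.3 kg/s.
water fraction in n9 = 0.481.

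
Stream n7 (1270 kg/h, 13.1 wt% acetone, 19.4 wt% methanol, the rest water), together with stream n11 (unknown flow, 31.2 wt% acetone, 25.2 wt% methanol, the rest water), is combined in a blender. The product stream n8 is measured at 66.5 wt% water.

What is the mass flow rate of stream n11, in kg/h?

Let n11 be the unknown flow. Total out = 1270 + n11.
water balance: 857.25 + 0.436·n11 = 0.665·(1270 + n11)
(0.436 − 0.665)·n11 = 0.665×1270 − 857.25 = -12.7
n11 = -12.7 / -0.229 = 55.459 kg/h

55.46 kg/h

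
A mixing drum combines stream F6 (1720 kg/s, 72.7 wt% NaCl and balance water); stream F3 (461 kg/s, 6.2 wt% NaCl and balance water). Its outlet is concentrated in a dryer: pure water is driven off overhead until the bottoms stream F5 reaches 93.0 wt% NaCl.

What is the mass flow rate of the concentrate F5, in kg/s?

NaCl entering = 1720×0.727 + 461×0.062 = 1279 kg/s.
All NaCl reports to F5, so F5 = 1279/0.930 = 1375.3 kg/s.

1375 kg/s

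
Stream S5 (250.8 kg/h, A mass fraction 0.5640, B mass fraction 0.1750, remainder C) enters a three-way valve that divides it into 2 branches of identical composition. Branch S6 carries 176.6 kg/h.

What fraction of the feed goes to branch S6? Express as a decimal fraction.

Fraction to S6 = 176.6/250.8 = 0.7041.

0.704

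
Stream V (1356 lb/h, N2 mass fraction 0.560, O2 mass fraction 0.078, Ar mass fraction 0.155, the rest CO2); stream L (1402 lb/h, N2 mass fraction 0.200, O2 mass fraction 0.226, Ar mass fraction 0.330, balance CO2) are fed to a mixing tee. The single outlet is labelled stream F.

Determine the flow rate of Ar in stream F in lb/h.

672.8 lb/h

Ar out = Ar in = 1356×0.155 + 1402×0.330 = 672.84 lb/h.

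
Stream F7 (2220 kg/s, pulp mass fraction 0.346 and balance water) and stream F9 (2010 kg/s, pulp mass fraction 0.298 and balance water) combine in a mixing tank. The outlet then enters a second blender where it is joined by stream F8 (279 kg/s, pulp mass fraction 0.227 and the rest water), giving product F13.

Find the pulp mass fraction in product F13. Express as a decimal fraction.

0.317

Overall, product flow = 4509 kg/s.
pulp in = 2220×0.346 + 2010×0.298 + 279×0.227 = 1430.4 kg/s.
pulp fraction in F13 = 0.317.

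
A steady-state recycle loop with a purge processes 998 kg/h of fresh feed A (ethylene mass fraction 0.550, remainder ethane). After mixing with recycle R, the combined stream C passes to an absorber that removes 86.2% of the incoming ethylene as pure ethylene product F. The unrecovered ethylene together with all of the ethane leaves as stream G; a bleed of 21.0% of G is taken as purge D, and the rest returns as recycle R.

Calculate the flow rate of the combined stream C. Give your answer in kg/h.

ethane enters only via A and leaves only via the purge: 998×0.450 = 0.210×(ethane in G), and the absorber passes all ethane, so ethane in C = ethane in G = 2138.6 kg/h.
ethylene in C: m_A = 998×0.550 + (1−0.210)·(1−0.862)·m_A, so m_A = 548.9/0.8910 = 616.06 kg/h.
C = 616.06 + 2138.6 = 2754.6 kg/h.

2755 kg/h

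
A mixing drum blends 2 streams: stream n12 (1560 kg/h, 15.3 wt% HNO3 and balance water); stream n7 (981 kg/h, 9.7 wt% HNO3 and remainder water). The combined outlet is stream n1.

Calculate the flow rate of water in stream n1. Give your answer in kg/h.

2207 kg/h

water out = water in = 1560×0.847 + 981×0.903 = 2207.2 kg/h.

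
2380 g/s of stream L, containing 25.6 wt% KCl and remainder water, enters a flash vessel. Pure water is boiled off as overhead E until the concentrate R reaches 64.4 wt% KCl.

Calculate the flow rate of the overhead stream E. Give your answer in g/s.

KCl is conserved: 2380×0.256 = 609.28 g/s all reports to the concentrate.
Concentrate = 609.28/(target fraction) = 946.09 g/s.
Overhead = 2380 − 946.09 = 1433.9 g/s.

1434 g/s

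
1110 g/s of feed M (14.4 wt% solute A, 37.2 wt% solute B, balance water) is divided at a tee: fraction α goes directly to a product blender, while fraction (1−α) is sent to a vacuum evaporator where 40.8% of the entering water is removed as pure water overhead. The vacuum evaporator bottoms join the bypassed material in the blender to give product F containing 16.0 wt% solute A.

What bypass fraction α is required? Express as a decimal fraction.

All 1110×0.144 = 159.84 g/s of solute A reaches F, so F = 159.84/0.160 = 999 g/s and vapour = 111 g/s.
The evaporator receives (1−α)·1110 of feed at 0.484 water and removes 0.408 of that water:
0.408×0.484×(1−α)×1110 = 111
(1−α) = 111/219.19 = 0.5064;  α = 0.4936.

0.494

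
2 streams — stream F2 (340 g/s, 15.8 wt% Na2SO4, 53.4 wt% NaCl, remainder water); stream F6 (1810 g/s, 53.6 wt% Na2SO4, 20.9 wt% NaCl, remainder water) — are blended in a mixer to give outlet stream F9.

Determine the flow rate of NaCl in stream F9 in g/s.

559.8 g/s

NaCl out = NaCl in = 340×0.534 + 1810×0.209 = 559.85 g/s.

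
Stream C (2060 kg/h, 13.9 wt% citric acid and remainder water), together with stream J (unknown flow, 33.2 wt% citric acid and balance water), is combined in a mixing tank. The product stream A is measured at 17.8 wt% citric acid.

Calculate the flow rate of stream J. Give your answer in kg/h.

Let J be the unknown flow. Total out = 2060 + J.
citric acid balance: 286.34 + 0.332·J = 0.178·(2060 + J)
(0.332 − 0.178)·J = 0.178×2060 − 286.34 = 80.34
J = 80.34 / 0.154 = 521.69 kg/h

521.7 kg/h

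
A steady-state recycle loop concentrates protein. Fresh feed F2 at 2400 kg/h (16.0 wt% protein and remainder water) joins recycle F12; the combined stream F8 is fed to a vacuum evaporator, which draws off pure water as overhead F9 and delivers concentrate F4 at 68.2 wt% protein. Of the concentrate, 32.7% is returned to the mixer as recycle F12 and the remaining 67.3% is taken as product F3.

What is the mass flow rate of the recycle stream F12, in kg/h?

Overall protein balance (none leaves overhead): protein in fresh feed = protein in product, i.e. 2400×0.160 = (1−0.327)·F4·0.682.
F4 = 384/(0.682×0.673) = 836.63 kg/h.
Recycle F12 = 0.327×836.63 = 273.58 kg/h.

273.6 kg/h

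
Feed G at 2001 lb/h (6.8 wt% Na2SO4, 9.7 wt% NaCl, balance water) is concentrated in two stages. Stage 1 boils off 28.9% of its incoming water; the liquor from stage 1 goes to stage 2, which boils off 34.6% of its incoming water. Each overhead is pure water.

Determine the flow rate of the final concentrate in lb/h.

1107 lb/h

water in feed = 2001×0.835 = 1670.8 lb/h.
After stage 1: water left = (1−0.289)×1670.8 = 1188; stream total = 1518.1 lb/h.
After stage 2: water left = (1−0.346)×1188 = 776.93; final concentrate = 1107.1 lb/h.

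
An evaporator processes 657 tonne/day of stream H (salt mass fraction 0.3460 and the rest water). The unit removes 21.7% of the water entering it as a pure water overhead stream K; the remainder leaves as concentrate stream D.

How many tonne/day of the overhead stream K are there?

93.24 tonne/day

water entering = 657×0.654 = 429.68 tonne/day; overhead removed = 0.217×429.68 = 93.24 tonne/day.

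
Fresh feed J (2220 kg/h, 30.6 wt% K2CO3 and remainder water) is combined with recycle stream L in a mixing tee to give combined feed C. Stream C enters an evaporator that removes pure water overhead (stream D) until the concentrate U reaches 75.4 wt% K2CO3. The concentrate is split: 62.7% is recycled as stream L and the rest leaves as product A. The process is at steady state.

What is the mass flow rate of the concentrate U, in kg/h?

2415 kg/h

Overall K2CO3 balance (none leaves overhead): K2CO3 in fresh feed = K2CO3 in product, i.e. 2220×0.306 = (1−0.627)·U·0.754.
U = 679.32/(0.754×0.373) = 2415.4 kg/h.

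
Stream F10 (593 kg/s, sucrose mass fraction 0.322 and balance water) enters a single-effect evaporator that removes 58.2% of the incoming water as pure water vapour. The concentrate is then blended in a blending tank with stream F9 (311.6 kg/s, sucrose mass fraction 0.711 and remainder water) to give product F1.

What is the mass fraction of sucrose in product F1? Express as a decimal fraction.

0.615

Vapour removed = 0.582×0.678×593 = 234 kg/s; concentrate = 359 kg/s.
sucrose reaching the mixer = 190.95 (from concentrate) + 311.6×0.711 = 412.49 kg/s.
Product flow = 359 + 311.6 = 670.6 kg/s; sucrose fraction = 0.615.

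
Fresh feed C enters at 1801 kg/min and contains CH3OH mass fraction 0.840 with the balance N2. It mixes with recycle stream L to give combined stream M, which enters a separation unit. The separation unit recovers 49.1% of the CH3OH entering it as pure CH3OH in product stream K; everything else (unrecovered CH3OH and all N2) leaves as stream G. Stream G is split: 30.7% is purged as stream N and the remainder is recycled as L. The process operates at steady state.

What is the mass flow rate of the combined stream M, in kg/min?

3276 kg/min

N2 enters only via C and leaves only via the purge: 1801×0.160 = 0.307×(N2 in G), and the separation unit passes all N2, so N2 in M = N2 in G = 938.63 kg/min.
CH3OH in M: m_A = 1801×0.840 + (1−0.307)·(1−0.491)·m_A, so m_A = 1512.8/0.6473 = 2337.3 kg/min.
M = 2337.3 + 938.63 = 3275.9 kg/min.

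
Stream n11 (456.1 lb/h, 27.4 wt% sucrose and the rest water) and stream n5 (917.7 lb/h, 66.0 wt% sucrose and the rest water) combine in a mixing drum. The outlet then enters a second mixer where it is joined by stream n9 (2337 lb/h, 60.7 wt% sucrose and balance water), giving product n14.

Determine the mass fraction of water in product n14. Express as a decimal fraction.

0.421

Overall, product flow = 3710.8 lb/h.
water in = 456.1×0.726 + 917.7×0.340 + 2337×0.393 = 1561.6 lb/h.
water fraction in n14 = 0.421.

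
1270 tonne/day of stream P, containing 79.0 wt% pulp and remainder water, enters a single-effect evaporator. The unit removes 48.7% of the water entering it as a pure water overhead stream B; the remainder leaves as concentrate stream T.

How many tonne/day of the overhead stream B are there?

129.9 tonne/day

water entering = 1270×0.210 = 266.7 tonne/day; overhead removed = 0.487×266.7 = 129.88 tonne/day.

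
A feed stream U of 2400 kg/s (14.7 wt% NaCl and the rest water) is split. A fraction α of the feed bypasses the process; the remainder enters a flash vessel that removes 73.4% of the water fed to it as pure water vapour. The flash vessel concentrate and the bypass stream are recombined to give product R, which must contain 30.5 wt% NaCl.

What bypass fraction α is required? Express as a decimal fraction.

0.173

All 2400×0.147 = 352.8 kg/s of NaCl reaches R, so R = 352.8/0.305 = 1156.7 kg/s and vapour = 1243.3 kg/s.
The evaporator receives (1−α)·2400 of feed at 0.853 water and removes 0.734 of that water:
0.734×0.853×(1−α)×2400 = 1243.3
(1−α) = 1243.3/1502.6 = 0.8274;  α = 0.1726.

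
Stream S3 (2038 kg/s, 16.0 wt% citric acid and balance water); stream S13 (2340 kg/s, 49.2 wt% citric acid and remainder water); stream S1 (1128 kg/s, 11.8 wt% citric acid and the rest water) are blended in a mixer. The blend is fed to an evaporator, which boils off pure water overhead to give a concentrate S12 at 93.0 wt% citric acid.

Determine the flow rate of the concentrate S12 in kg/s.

1732 kg/s

citric acid entering = 2038×0.160 + 2340×0.492 + 1128×0.118 = 1610.5 kg/s.
All citric acid reports to S12, so S12 = 1610.5/0.930 = 1731.7 kg/s.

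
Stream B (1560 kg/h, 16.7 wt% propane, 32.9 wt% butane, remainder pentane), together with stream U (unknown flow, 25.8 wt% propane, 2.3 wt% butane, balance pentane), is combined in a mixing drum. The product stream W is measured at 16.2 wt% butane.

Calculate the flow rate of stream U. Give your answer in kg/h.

Let U be the unknown flow. Total out = 1560 + U.
butane balance: 513.24 + 0.023·U = 0.162·(1560 + U)
(0.023 − 0.162)·U = 0.162×1560 − 513.24 = -260.52
U = -260.52 / -0.139 = 1874.2 kg/h

1874 kg/h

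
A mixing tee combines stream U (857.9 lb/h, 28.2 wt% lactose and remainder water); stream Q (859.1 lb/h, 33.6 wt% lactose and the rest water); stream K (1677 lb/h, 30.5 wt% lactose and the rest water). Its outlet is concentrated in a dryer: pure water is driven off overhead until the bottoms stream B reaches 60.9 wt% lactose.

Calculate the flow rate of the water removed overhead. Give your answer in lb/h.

lactose entering = 857.9×0.282 + 859.1×0.336 + 1677×0.305 = 1042.1 lb/h.
All lactose reports to B, so B = 1042.1/0.609 = 1711.1 lb/h.
Total feed = 3394 lb/h; overhead = 3394 − 1711.1 = 1682.9 lb/h.

1683 lb/h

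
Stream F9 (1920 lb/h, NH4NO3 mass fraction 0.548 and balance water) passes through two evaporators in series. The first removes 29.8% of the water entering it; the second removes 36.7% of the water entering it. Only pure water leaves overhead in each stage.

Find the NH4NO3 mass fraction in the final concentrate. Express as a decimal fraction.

0.732

water in feed = 1920×0.452 = 867.84 lb/h.
After stage 1: water left = (1−0.298)×867.84 = 609.22; stream total = 1661.4 lb/h.
After stage 2: water left = (1−0.367)×609.22 = 385.64; final concentrate = 1437.8 lb/h.
NH4NO3 fraction = 1052.2/1437.8 = 0.732.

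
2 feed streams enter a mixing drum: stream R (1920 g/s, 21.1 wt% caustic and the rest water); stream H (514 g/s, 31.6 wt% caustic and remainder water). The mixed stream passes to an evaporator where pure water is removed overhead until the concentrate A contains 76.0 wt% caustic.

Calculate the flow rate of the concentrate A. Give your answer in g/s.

caustic entering = 1920×0.211 + 514×0.316 = 567.54 g/s.
All caustic reports to A, so A = 567.54/0.760 = 746.77 g/s.

746.8 g/s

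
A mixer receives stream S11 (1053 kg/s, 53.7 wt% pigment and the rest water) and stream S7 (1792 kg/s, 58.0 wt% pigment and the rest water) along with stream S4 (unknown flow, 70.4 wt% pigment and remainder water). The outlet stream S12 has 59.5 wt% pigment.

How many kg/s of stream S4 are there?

Let S4 be the unknown flow. Total out = 2845 + S4.
pigment balance: 1604.8 + 0.704·S4 = 0.595·(2845 + S4)
(0.704 − 0.595)·S4 = 0.595×2845 − 1604.8 = 87.954
S4 = 87.954 / 0.109 = 806.92 kg/s

806.9 kg/s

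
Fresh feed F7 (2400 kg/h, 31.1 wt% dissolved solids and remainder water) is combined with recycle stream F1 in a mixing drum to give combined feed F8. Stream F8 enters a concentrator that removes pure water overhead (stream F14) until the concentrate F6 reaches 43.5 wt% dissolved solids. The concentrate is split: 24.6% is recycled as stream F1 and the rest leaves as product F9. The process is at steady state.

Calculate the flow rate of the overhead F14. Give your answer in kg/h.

Overall dissolved solids balance (none leaves overhead): dissolved solids in fresh feed = dissolved solids in product, i.e. 2400×0.311 = (1−0.246)·F6·0.435.
F6 = 746.4/(0.435×0.754) = 2275.7 kg/h.
Recycle F1 = 0.246×2275.7 = 559.82 kg/h.
Combined feed F8 = 2400 + 559.82 = 2959.8 kg/h.
Overhead F14 = F8 − F6 = 2959.8 − 2275.7 = 684.14 kg/h.

684.1 kg/h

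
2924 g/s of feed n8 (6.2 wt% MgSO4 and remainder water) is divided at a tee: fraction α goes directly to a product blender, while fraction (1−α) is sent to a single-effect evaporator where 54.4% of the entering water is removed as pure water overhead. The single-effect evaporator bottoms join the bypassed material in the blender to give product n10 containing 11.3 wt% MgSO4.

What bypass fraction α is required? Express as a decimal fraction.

0.116

All 2924×0.062 = 181.29 g/s of MgSO4 reaches n10, so n10 = 181.29/0.113 = 1604.3 g/s and vapour = 1319.7 g/s.
The evaporator receives (1−α)·2924 of feed at 0.938 water and removes 0.544 of that water:
0.544×0.938×(1−α)×2924 = 1319.7
(1−α) = 1319.7/1492 = 0.8845;  α = 0.1155.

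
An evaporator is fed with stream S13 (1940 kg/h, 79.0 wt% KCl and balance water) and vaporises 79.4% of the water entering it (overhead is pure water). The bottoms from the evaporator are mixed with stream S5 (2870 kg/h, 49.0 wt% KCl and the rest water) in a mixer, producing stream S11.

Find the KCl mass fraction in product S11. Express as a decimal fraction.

0.655

Vapour removed = 0.794×0.210×1940 = 323.48 kg/h; concentrate = 1616.5 kg/h.
KCl reaching the mixer = 1532.6 (from concentrate) + 2870×0.490 = 2938.9 kg/h.
Product flow = 1616.5 + 2870 = 4486.5 kg/h; KCl fraction = 0.655.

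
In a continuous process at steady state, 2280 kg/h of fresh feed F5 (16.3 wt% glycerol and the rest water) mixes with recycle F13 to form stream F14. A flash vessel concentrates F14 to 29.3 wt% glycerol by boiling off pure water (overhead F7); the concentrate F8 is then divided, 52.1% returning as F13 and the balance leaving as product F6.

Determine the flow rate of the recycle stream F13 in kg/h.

Overall glycerol balance (none leaves overhead): glycerol in fresh feed = glycerol in product, i.e. 2280×0.163 = (1−0.521)·F8·0.293.
F8 = 371.64/(0.293×0.479) = 2648 kg/h.
Recycle F13 = 0.521×2648 = 1379.6 kg/h.

1380 kg/h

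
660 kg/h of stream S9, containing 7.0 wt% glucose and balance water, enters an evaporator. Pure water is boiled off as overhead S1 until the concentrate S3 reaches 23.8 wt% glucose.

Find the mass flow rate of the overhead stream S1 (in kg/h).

glucose is conserved: 660×0.070 = 46.2 kg/h all reports to the concentrate.
Concentrate = 46.2/(target fraction) = 194.12 kg/h.
Overhead = 660 − 194.12 = 465.88 kg/h.

465.9 kg/h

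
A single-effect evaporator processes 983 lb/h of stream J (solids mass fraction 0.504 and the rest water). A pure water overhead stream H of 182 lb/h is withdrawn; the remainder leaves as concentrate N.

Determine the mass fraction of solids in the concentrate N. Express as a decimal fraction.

0.619

solids is not removed: 983×0.504 = 495.43 lb/h of solids enters N.
Concentrate = 983 − 182 = 801 lb/h.
Mass fraction = 495.43/801 = 0.619.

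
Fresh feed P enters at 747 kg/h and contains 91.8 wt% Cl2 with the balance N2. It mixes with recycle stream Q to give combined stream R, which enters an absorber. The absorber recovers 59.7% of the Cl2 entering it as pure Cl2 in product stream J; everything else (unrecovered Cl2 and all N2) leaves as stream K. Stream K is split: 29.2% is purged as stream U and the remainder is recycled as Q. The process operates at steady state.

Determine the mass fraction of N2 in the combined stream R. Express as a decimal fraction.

N2 enters only via P and leaves only via the purge: 747×0.082 = 0.292×(N2 in K), and the absorber passes all N2, so N2 in R = N2 in K = 209.77 kg/h.
Cl2 in R: m_A = 747×0.918 + (1−0.292)·(1−0.597)·m_A, so m_A = 685.75/0.7147 = 959.52 kg/h.
R = 959.52 + 209.77 = 1169.3 kg/h.
N2 fraction in R = 209.77/1169.3 = 0.179.

0.179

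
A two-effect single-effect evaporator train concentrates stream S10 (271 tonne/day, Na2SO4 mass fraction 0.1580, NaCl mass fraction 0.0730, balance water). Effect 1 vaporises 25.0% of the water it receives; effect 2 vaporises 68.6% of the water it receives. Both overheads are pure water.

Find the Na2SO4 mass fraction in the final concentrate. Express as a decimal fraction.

0.3834

water in feed = 271×0.769 = 208.4 tonne/day.
After stage 1: water left = (1−0.250)×208.4 = 156.3; stream total = 218.9 tonne/day.
After stage 2: water left = (1−0.686)×156.3 = 49.078; final concentrate = 111.68 tonne/day.
Na2SO4 fraction = 42.818/111.68 = 0.3834.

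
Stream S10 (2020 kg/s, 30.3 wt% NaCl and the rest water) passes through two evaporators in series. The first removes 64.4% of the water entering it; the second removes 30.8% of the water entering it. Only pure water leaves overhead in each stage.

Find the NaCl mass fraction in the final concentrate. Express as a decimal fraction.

0.6383

water in feed = 2020×0.697 = 1407.9 kg/s.
After stage 1: water left = (1−0.644)×1407.9 = 501.23; stream total = 1113.3 kg/s.
After stage 2: water left = (1−0.308)×501.23 = 346.85; final concentrate = 958.91 kg/s.
NaCl fraction = 612.06/958.91 = 0.6383.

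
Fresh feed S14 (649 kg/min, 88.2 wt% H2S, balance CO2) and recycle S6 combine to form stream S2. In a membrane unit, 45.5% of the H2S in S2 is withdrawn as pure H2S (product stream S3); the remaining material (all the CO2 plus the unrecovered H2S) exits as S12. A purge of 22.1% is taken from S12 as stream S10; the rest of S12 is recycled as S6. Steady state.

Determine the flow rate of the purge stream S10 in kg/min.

CO2 enters only via S14 and leaves only via the purge: 649×0.118 = 0.221×(CO2 in S12), and the membrane unit passes all CO2, so CO2 in S2 = CO2 in S12 = 346.52 kg/min.
H2S in S2: m_A = 649×0.882 + (1−0.221)·(1−0.455)·m_A, so m_A = 572.42/0.5754 = 994.74 kg/min.
S12 = (1−0.455)×994.74 + 346.52 = 888.66 kg/min.
Purge S10 = 0.221×888.66 = 196.39 kg/min.

196.4 kg/min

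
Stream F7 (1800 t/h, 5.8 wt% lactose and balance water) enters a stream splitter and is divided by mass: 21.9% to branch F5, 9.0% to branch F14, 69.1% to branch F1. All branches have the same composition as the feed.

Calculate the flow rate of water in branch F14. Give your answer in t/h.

152.6 t/h

Branch F14 total = 0.090×1800 = 162 t/h.
water in F14 = 0.942×162 = 152.6 t/h.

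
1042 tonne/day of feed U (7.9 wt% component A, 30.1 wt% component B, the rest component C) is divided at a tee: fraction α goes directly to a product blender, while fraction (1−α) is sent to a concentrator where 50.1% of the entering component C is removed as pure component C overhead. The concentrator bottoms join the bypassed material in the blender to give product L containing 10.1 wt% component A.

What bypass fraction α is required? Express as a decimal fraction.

All 1042×0.079 = 82.318 tonne/day of component A reaches L, so L = 82.318/0.101 = 815.03 tonne/day and vapour = 226.97 tonne/day.
The evaporator receives (1−α)·1042 of feed at 0.620 component C and removes 0.501 of that component C:
0.501×0.620×(1−α)×1042 = 226.97
(1−α) = 226.97/323.67 = 0.7012;  α = 0.2988.

0.299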